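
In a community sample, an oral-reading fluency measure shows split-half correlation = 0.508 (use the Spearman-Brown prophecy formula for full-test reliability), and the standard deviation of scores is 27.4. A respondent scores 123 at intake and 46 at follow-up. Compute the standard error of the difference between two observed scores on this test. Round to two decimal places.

r_full = 2·0.508 / (1 + 0.508) ≈ 0.6737
SEM = 27.4000×√(1 − 0.6737) ≈ 15.6507
SE_diff = SEM × √2 ≈ 15.6507 × 1.4142 ≈ 22.1334

22.13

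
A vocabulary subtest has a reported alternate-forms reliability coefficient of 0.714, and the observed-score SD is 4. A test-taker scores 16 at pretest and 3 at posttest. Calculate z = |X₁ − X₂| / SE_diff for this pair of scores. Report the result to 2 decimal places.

4.30

SEM = 4.000 * √(1 − 0.714) = 4.000 * √0.286 ≈ 4.000 * 0.535 ≈ 2.139
SE_diff = √2 * SEM ≈ 3.025
z = |16 − 3| / 3.025 = 13 / 3.025 ≈ 4.297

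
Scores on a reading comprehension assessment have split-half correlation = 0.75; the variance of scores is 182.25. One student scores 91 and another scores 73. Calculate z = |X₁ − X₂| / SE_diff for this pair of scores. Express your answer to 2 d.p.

2.49

SD = √182.25 = 13.500
Full-length reliability (Spearman-Brown) = 2(0.75)/(1+0.75) ≈ 0.857
The standard error of measurement is 13.500*√(1 − 0.857) ≈ 13.500*0.378 ≈ 5.103.
SE_diff = SEM * √2 ≈ 5.103 * 1.414 ≈ 7.216
z = 18 / 7.216 ≈ 2.494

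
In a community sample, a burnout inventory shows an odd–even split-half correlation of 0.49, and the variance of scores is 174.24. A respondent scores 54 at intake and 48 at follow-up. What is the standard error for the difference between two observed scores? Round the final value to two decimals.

SD = √174.24 = 13.200
Spearman-Brown: r = 2(0.49) / (1 + 0.49) = 0.980 / 1.490 ≈ 0.658
SEM = 13.200·√(1 − 0.658) ≈ 7.723
Standard error of the difference = 7.723·√2 ≈ 10.921

10.92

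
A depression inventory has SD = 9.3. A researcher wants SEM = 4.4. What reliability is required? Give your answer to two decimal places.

r = 1 − (SEM / SD)² = 1 − (4.40000 / 9.3)² ≈ 1 − 0.22384 ≈ 0.77616

0.78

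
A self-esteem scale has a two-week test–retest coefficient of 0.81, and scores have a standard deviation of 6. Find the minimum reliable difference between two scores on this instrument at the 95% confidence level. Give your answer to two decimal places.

7.25

SEM = 6.0000 · √(1 − 0.8100) = 6.0000 · √0.1900 ≃ 6.0000 · 0.4359 ≃ 2.6153
SE_diff = √2 · SEM ≃ 3.6986
Smallest detectable difference = 1.96·3.6986 ≃ 7.2494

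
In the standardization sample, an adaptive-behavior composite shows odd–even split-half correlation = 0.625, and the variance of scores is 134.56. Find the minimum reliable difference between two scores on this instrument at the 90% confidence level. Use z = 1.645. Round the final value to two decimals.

12.96

σ = 134.56^(1/2) = 11.600
r_full = 2·0.625 / (1 + 0.625) ≈ 0.769
The standard error of measurement is 11.600*√(1 − 0.769) ≈ 11.600*0.480 ≈ 5.572.
SE_diff = √2 * SEM ≈ 7.881
Smallest detectable difference = 1.645*7.881 ≈ 12.964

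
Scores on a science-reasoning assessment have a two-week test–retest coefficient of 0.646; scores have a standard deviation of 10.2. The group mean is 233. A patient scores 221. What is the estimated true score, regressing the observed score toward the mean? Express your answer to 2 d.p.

225.25

T̂ = r·X + (1 − r)·M = 0.646·221 + 0.354·233 = 142.766 + 82.482 ≈ 225.248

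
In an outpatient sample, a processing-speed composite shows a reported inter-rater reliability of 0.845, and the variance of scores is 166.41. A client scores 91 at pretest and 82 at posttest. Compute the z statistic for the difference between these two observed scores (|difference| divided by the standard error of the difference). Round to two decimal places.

1.25

SD = √166.41 ≈ 12.9000
SEM = 12.9000 · √(1 − 0.8450) = 12.9000 · √0.1550 ≈ 12.9000 · 0.3937 ≈ 5.0787
Standard error of the difference = 5.0787·√2 ≈ 7.1824
z = |91 − 82| / 7.1824 = 9 / 7.1824 ≈ 1.2531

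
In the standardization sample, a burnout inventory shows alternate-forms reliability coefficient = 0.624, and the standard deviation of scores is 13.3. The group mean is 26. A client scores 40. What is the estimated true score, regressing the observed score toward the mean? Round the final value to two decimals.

34.74

T̂ = r·X + (1 − r)·M = 0.6240*40 + 0.3760*26 = 24.9600 + 9.7760 ≈ 34.7360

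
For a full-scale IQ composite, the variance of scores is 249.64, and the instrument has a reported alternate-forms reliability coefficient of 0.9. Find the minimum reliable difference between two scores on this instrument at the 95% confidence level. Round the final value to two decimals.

13.85

SD = √249.64 = 15.80000
SEM = 15.80000 × √(1 − 0.90000) = 15.80000 × √0.10000 ≈ 15.80000 × 0.31623 ≈ 4.99640
Standard error of the difference = 4.99640·√2 ≈ 7.06597
Smallest detectable difference = 1.96×7.06597 ≈ 13.84931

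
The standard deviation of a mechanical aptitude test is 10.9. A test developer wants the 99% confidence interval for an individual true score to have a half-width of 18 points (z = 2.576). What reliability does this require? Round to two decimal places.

0.59

Required SEM = 18 / 2.576 ≈ 6.9876
Required reliability = 1 − (SEM/SD)² = 1 − 0.4110 ≈ 0.5890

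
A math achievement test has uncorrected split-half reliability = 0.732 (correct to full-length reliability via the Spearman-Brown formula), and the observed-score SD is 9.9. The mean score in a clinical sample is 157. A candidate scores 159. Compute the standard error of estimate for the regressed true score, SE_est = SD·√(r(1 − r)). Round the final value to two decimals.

3.58

r_full = 2·0.732 / (1 + 0.732) ≈ 0.84527
SE_est = 9.90000*√(0.84527*0.15473) ≈ 3.58035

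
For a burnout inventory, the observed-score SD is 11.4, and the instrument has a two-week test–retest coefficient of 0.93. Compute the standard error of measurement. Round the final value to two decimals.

SEM = 11.4000 * √(1 − 0.9300) = 11.4000 * √0.0700 ≈ 11.4000 * 0.2646 ≈ 3.0162

3.02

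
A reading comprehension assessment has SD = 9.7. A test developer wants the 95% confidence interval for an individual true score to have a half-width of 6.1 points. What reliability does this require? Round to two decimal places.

0.90

SEM needed = half-width / z = 6.1/1.96 ≈ 3.11224
r = 1 − (SEM / SD)² = 1 − (3.11224 / 9.7)² ≈ 1 − 0.10294 ≈ 0.89706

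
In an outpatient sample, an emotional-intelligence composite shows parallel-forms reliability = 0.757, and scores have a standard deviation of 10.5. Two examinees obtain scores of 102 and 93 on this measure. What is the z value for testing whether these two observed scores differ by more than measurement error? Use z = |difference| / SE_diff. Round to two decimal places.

1.23

The standard error of measurement is 10.5000×√(1 − 0.7570) ≈ 10.5000×0.4930 ≈ 5.1760.
Standard error of the difference = 5.1760·√2 ≈ 7.3199
z = 9 / 7.3199 ≈ 1.2295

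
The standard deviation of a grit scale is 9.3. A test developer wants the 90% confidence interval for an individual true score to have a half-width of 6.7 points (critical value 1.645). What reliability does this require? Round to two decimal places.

0.81

SEM needed = half-width / z = 6.7/1.645 ≈ 4.0729
r = 1 − (4.0729/9.3)² ≈ 1 − 0.1918 ≈ 0.8082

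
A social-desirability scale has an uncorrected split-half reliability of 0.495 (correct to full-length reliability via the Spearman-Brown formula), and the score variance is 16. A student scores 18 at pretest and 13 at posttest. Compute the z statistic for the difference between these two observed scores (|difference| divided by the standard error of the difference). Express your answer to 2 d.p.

SD = √16 = 4.0000
Spearman-Brown: r = 2(0.495) / (1 + 0.495) = 0.9900 / 1.4950 ≈ 0.6622
The standard error of measurement is 4.0000·√(1 − 0.6622) ≈ 4.0000·0.5812 ≈ 2.3248.
Standard error of the difference = 2.3248·√2 ≈ 3.2878
z = 5 / 3.2878 ≈ 1.5208

1.52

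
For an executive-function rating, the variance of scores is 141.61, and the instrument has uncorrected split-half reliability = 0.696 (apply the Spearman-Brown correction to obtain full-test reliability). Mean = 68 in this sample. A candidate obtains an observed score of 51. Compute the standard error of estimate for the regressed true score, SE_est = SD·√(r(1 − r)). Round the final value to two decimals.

σ = 141.61^(1/2) = 11.900
r_full = 2·0.696 / (1 + 0.696) ≈ 0.821
SE_est = 11.900·√[r(1 − r)] ≈ 4.564

4.56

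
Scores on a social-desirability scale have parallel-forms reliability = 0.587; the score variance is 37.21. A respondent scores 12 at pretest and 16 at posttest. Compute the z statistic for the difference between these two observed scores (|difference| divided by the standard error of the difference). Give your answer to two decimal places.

0.72

SD = √37.21 ≈ 6.1000
The standard error of measurement is 6.1000*√(1 − 0.5870) ≈ 6.1000*0.6427 ≈ 3.9202.
SE_diff = √2 * SEM ≈ 5.5440
z = 4 / 5.5440 ≈ 0.7215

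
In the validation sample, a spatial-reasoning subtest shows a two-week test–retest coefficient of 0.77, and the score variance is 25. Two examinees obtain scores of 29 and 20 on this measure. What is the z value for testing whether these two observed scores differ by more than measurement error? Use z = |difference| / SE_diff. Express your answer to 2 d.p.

SD = √25 ≃ 5.000
The standard error of measurement is 5.000*√(1 − 0.770) ≃ 5.000*0.480 ≃ 2.398.
SE_diff = √2 * SEM ≃ 3.391
z = 9 / 3.391 ≃ 2.654

2.65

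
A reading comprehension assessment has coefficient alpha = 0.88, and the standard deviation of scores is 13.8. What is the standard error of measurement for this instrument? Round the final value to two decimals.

SEM = 13.80000·√(1 − 0.88000) ≈ 4.78046

4.78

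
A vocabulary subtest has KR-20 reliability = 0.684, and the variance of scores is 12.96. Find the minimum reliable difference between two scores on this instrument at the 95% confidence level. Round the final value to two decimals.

5.61

σ = 12.96^(1/2) = 3.6000
The standard error of measurement is 3.6000·√(1 − 0.6840) ≃ 3.6000·0.5621 ≃ 2.0237.
Standard error of the difference = 2.0237·√2 ≃ 2.8619
Minimum reliable difference = 1.96 · SE_diff ≃ 1.96 · 2.8619 ≃ 5.6094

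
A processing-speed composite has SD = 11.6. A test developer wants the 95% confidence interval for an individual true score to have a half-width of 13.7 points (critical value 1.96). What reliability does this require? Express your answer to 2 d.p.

SEM needed = half-width / z = 13.7/1.96 ≃ 6.990
r = 1 − (SEM / SD)² = 1 − (6.990 / 11.6)² ≃ 1 − 0.363 ≃ 0.637

0.64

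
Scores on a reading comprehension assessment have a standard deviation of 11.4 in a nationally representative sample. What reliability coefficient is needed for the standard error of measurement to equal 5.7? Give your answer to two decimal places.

0.75

Required reliability = 1 − (SEM/SD)² = 1 − 0.25000 ≃ 0.75000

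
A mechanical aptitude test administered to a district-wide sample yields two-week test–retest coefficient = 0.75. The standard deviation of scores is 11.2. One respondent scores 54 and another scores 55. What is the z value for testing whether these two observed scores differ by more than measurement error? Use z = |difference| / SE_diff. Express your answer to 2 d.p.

SEM = 11.200 · √(1 − 0.750) = 11.200 · √0.250 ≈ 11.200 · 0.500 ≈ 5.600
SE_diff = √2 · SEM ≈ 7.920
z = |54 − 55| / 7.920 = 1 / 7.920 ≈ 0.126

0.13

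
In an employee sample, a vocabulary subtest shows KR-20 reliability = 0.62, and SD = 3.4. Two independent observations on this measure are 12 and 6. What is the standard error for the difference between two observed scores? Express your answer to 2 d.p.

SEM = 3.40000 * √(1 − 0.62000) = 3.40000 * √0.38000 ≈ 3.40000 * 0.61644 ≈ 2.09590
SE_diff = √2 * SEM ≈ 2.96405

2.96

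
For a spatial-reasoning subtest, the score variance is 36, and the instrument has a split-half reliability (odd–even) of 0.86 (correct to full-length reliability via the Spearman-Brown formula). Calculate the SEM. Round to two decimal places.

1.65

SD = √36 ≈ 6.00000
r_full = 2·0.86 / (1 + 0.86) ≈ 0.92473
SEM = 6.00000*√(1 − 0.92473) ≈ 1.64611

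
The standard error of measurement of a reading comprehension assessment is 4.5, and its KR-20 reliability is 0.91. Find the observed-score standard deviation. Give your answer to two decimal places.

15.00

SD = SEM / √(1 − r) = 4.5 / √0.090 ≈ 4.5 / 0.300 ≈ 15.000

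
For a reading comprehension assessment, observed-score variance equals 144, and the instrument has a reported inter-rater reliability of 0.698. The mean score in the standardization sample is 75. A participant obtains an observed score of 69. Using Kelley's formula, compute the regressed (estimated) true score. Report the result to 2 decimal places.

70.81

Estimated true score = 0.698×69 + (1 − 0.698)×75 ≃ 70.812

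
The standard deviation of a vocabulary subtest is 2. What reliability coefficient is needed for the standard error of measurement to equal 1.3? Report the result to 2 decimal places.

Required reliability = 1 − (SEM/SD)² = 1 − 0.423 ≃ 0.577

0.58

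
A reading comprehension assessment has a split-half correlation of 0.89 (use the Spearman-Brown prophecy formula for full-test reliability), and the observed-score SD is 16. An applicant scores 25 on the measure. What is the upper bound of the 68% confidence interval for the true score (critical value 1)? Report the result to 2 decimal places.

28.86

Spearman-Brown: r = 2(0.89) / (1 + 0.89) = 1.780 / 1.890 ≃ 0.942
SEM = 16.000·√(1 − 0.942) ≃ 3.860
1 · SEM ≃ 3.860
Upper limit = 25 + 3.860 ≃ 28.860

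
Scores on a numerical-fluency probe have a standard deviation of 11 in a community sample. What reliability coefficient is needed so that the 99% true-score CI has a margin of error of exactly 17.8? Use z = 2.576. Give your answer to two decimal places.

SEM needed = half-width / z = 17.8/2.576 ≃ 6.9099
r = 1 − (SEM / SD)² = 1 − (6.9099 / 11)² ≃ 1 − 0.3946 ≃ 0.6054

0.61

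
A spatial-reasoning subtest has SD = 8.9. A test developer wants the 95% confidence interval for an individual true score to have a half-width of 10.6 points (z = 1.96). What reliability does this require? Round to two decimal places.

0.63

SEM needed = half-width / z = 10.6/1.96 ≈ 5.4082
r = 1 − (5.4082/8.9)² ≈ 1 − 0.3692 ≈ 0.6308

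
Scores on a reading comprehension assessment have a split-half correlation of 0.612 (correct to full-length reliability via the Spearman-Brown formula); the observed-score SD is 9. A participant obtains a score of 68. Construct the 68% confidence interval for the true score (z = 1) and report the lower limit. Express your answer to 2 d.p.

Full-length reliability (Spearman-Brown) = 2(0.612)/(1+0.612) ≃ 0.7593
SEM = 9.0000 × √(1 − 0.7593) = 9.0000 × √0.2407 ≃ 9.0000 × 0.4906 ≃ 4.4155
Margin = 1 × 4.4155 ≃ 4.4155
Lower limit = 68 − 4.4155 ≃ 63.5845

63.58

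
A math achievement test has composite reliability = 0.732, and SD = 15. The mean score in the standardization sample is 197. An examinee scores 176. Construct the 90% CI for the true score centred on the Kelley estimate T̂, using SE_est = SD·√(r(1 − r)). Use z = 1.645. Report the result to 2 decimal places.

[170.70, 192.56]

T̂ = 0.73200(176) + 0.26800(197) ≈ 181.62800
SE_est = SD · √(r(1 − r)) = 15.00000 · √0.19618 ≈ 15.00000 · 0.44292 ≈ 6.64376
90% CI: 181.62800 ± 10.92899 ≈ (170.69901, 192.55699)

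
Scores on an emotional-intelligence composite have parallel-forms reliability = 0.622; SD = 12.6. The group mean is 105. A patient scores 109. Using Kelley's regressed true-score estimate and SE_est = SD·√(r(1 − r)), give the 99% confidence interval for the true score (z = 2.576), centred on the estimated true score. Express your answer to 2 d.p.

T̂ = 0.622(109) + 0.378(105) ≃ 107.488
SE_est = SD × √(r(1 − r)) = 12.600 × √0.235 ≃ 12.600 × 0.485 ≃ 6.110
CI = 107.488 ± 2.576 × 6.110 → [91.750, 123.226]

[91.75, 123.23]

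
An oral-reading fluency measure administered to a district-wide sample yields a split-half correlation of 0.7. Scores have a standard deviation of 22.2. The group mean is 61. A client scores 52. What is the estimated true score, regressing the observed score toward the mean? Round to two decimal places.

Full-length reliability (Spearman-Brown) = 2(0.7)/(1+0.7) ≈ 0.8235
Estimated true score = 0.8235*52 + (1 − 0.8235)*61 ≈ 53.5882

53.59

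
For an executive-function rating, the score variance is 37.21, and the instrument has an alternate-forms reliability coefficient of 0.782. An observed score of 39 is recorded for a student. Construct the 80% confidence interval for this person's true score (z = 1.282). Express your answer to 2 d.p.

[35.35, 42.65]

SD = √37.21 = 6.100
SEM = 6.100*√(1 − 0.782) ≃ 2.848
Half-width = 1.282*2.848 ≃ 3.651
CI = 39 ± 3.651 → [35.349, 42.651]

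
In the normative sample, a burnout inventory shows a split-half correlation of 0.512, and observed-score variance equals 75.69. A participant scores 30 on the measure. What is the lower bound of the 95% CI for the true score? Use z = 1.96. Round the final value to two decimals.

σ = 75.69^(1/2) = 8.700
Full-length reliability (Spearman-Brown) = 2(0.512)/(1+0.512) ≈ 0.677
SEM = 8.700*√(1 − 0.677) ≈ 4.943
Margin = 1.96 * 4.943 ≈ 9.687
Lower bound: 30 − 9.687 = 20.313

20.31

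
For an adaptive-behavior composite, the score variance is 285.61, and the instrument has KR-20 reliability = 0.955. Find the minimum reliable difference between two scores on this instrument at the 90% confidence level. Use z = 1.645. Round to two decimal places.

8.34

σ = 285.61^(1/2) = 16.9000
SEM = 16.9000×√(1 − 0.9550) ≃ 3.5850
SE_diff = √2 × SEM ≃ 5.0700
Minimum reliable difference = 1.645 × SE_diff ≃ 1.645 × 5.0700 ≃ 8.3402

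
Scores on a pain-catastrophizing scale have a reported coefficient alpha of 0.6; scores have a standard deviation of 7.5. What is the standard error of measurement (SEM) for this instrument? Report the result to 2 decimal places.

SEM = 7.500 · √(1 − 0.600) = 7.500 · √0.400 ≈ 7.500 · 0.632 ≈ 4.743

4.74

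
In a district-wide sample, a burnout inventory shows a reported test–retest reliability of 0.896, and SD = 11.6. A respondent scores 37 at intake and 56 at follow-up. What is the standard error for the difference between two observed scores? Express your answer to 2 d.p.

5.29

The standard error of measurement is 11.6000×√(1 − 0.8960) ≈ 11.6000×0.3225 ≈ 3.7409.
SE_diff = √2 × SEM ≈ 5.2904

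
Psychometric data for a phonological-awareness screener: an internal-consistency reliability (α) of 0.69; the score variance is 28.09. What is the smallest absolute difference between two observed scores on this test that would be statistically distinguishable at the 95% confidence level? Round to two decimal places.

8.18

SD = √28.09 ≈ 5.300
SEM = 5.300*√(1 − 0.690) ≈ 2.951
SE_diff = √2 * SEM ≈ 4.173
Minimum reliable difference = 1.96 * SE_diff ≈ 1.96 * 4.173 ≈ 8.180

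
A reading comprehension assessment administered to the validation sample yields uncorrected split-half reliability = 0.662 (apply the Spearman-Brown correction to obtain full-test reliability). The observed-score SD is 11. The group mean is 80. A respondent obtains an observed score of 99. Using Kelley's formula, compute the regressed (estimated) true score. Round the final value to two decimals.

95.14

Spearman-Brown: r = 2(0.662) / (1 + 0.662) = 1.324 / 1.662 ≈ 0.797
Estimated true score = 0.797·99 + (1 − 0.797)·80 ≈ 95.136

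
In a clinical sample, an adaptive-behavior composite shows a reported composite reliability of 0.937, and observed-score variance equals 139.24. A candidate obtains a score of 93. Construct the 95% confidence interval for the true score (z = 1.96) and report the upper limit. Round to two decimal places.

98.81

σ = 139.24^(1/2) = 11.800
SEM = 11.800 * √(1 − 0.937) = 11.800 * √0.063 ≈ 11.800 * 0.251 ≈ 2.962
1.96 * SEM ≈ 5.805
Upper limit = 93 + 5.805 ≈ 98.805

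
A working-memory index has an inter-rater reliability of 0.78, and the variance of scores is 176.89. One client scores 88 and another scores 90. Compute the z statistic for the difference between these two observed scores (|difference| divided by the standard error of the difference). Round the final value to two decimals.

σ = 176.89^(1/2) = 13.3000
SEM = 13.3000 * √(1 − 0.7800) = 13.3000 * √0.2200 ≈ 13.3000 * 0.4690 ≈ 6.2383
Standard error of the difference = 6.2383·√2 ≈ 8.8222
z = |88 − 90| / 8.8222 = 2 / 8.8222 ≈ 0.2267

0.23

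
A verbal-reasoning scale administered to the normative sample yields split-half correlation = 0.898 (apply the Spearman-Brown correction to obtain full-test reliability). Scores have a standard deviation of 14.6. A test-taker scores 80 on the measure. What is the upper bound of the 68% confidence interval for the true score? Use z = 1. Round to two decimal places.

83.38

Spearman-Brown: r = 2(0.898) / (1 + 0.898) = 1.79600 / 1.89800 ≈ 0.94626
SEM = 14.60000 * √(1 − 0.94626) = 14.60000 * √0.05374 ≈ 14.60000 * 0.23182 ≈ 3.38458
Margin = 1 * 3.38458 ≈ 3.38458
Upper limit = 80 + 3.38458 ≈ 83.38458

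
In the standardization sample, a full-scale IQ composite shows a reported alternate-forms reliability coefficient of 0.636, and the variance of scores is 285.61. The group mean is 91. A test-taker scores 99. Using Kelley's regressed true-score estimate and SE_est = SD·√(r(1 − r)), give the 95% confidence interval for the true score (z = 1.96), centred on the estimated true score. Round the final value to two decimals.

SD = √285.61 ≈ 16.900
T̂ = 0.636(99) + 0.364(91) ≈ 96.088
SE_est = 16.900*√(0.636*0.364) ≈ 8.131
95% CI: 96.088 ± 15.938 ≈ (80.150, 112.026)

[80.15, 112.03]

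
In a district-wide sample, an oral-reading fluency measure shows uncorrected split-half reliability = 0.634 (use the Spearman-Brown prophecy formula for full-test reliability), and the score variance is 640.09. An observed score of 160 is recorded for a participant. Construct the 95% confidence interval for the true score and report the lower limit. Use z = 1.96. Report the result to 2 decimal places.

136.53

SD = √640.09 ≈ 25.30000
r_full = 2·0.634 / (1 + 0.634) ≈ 0.77601
SEM = 25.30000×√(1 − 0.77601) ≈ 11.97388
Margin = 1.96 × 11.97388 ≈ 23.46881
Lower limit = 160 − 23.46881 ≈ 136.53119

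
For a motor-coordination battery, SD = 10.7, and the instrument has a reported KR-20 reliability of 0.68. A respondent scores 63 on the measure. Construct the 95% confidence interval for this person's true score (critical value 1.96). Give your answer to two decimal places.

The standard error of measurement is 10.700×√(1 − 0.680) ≃ 10.700×0.566 ≃ 6.053.
1.96 × SEM ≃ 11.864
Interval: (51.136, 74.864)

[51.14, 74.86]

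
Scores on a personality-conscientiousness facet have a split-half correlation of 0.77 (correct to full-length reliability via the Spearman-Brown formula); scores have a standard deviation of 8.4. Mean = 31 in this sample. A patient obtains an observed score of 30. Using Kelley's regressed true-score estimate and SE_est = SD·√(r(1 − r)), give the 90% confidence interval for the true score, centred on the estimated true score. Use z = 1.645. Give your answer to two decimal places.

[25.48, 34.78]

Full-length reliability (Spearman-Brown) = 2(0.77)/(1+0.77) ≈ 0.87006
T̂ = r·X + (1 − r)·M = 0.87006×30 + 0.12994×31 ≈ 26.10169 + 4.02825 ≈ 30.12994
SE_est = SD × √(r(1 − r)) = 8.40000 × √0.11306 ≈ 8.40000 × 0.33624 ≈ 2.82443
CI = 30.12994 ± 1.645 × 2.82443 → [25.48376, 34.77613]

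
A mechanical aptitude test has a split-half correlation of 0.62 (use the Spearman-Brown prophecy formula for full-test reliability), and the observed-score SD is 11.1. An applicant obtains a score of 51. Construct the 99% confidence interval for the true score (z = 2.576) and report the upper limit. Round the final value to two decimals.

Spearman-Brown: r = 2(0.62) / (1 + 0.62) = 1.24000 / 1.62000 ≈ 0.76543
The standard error of measurement is 11.10000*√(1 − 0.76543) ≈ 11.10000*0.48432 ≈ 5.37598.
Margin = 2.576 * 5.37598 ≈ 13.84851
Upper bound: 51 + 13.84851 = 64.84851

64.85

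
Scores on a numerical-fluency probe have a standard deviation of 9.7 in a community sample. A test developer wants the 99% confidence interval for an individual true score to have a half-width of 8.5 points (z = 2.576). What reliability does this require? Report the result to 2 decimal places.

0.88

SEM needed = half-width / z = 8.5/2.576 ≈ 3.29969
r = 1 − (3.29969/9.7)² ≈ 1 − 0.11572 ≈ 0.88428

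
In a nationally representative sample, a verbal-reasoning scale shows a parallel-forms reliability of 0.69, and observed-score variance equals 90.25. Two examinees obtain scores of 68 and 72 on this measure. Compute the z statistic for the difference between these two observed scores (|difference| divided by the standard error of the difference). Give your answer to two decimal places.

SD = √90.25 ≈ 9.5000
The standard error of measurement is 9.5000·√(1 − 0.6900) ≈ 9.5000·0.5568 ≈ 5.2894.
SE_diff = √2 · SEM ≈ 7.4803
z = |68 − 72| / 7.4803 = 4 / 7.4803 ≈ 0.5347

0.53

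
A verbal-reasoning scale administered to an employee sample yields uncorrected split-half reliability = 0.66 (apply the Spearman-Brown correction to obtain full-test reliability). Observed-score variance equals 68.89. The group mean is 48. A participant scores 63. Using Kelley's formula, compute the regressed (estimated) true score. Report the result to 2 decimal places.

Full-length reliability (Spearman-Brown) = 2(0.66)/(1+0.66) ≈ 0.7952
T̂ = r·X + (1 − r)·M = 0.7952×63 + 0.2048×48 ≈ 50.0964 + 9.8313 ≈ 59.9277

59.93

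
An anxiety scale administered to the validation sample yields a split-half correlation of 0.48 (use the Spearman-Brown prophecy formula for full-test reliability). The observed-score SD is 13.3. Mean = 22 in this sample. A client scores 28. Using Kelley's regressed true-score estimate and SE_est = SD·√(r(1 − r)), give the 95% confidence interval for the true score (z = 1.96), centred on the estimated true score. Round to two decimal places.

Spearman-Brown: r = 2(0.48) / (1 + 0.48) = 0.960 / 1.480 ≈ 0.649
Estimated true score = 0.649×28 + (1 − 0.649)×22 ≈ 25.892
SE_est = 13.300×√(0.649×0.351) ≈ 6.349
CI = 25.892 ± 1.96 × 6.349 → [13.447, 38.337]

[13.45, 38.34]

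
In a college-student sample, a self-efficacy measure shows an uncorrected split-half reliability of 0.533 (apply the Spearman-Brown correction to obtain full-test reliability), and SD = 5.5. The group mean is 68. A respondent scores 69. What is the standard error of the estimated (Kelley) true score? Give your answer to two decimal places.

2.53

Full-length reliability (Spearman-Brown) = 2(0.533)/(1+0.533) ≈ 0.69537
SE_est = SD · √(r(1 − r)) = 5.50000 · √0.21183 ≈ 5.50000 · 0.46025 ≈ 2.53138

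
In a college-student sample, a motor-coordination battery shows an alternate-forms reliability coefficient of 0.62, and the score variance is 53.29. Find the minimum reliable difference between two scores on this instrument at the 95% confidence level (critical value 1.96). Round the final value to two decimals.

σ = 53.29^(1/2) = 7.3000
The standard error of measurement is 7.3000×√(1 − 0.6200) ≈ 7.3000×0.6164 ≈ 4.5000.
Standard error of the difference = 4.5000·√2 ≈ 6.3640
Smallest detectable difference = 1.96×6.3640 ≈ 12.4734

12.47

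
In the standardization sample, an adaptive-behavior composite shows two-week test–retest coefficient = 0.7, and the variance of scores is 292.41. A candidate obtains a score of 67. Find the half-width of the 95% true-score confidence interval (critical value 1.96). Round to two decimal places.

SD = √292.41 ≈ 17.100
SEM = 17.100*√(1 − 0.700) ≈ 9.366
Margin = 1.96 * 9.366 ≈ 18.357

18.36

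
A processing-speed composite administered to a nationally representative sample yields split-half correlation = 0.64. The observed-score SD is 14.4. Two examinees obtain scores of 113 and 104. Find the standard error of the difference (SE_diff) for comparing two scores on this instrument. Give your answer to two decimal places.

Full-length reliability (Spearman-Brown) = 2(0.64)/(1+0.64) ≃ 0.78049
SEM = 14.40000 · √(1 − 0.78049) = 14.40000 · √0.21951 ≃ 14.40000 · 0.46852 ≃ 6.74671
Standard error of the difference = 6.74671·√2 ≃ 9.54128

9.54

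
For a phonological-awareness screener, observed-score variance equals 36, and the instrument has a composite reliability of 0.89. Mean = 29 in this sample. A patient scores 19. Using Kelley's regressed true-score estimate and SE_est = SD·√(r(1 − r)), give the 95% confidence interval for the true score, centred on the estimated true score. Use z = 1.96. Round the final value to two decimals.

[16.42, 23.78]

σ = 36^(1/2) = 6.00000
Estimated true score = 0.89000×19 + (1 − 0.89000)×29 ≈ 20.10000
SE_est = 6.00000×√(0.89000×0.11000) ≈ 1.87734
CI = 20.10000 ± 1.96 × 1.87734 → [16.42042, 23.77958]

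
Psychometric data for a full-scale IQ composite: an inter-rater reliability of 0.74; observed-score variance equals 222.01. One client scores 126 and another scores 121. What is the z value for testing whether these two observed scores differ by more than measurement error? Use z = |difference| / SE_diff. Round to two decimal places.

SD = √222.01 = 14.9000
The standard error of measurement is 14.9000×√(1 − 0.7400) ≈ 14.9000×0.5099 ≈ 7.5975.
SE_diff = SEM × √2 ≈ 7.5975 × 1.4142 ≈ 10.7445
z = |126 − 121| / 10.7445 = 5 / 10.7445 ≈ 0.4654

0.47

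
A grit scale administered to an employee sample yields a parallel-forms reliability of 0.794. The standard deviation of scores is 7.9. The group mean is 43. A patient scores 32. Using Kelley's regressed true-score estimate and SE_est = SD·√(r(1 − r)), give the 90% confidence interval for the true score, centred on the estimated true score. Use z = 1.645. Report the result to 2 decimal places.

Estimated true score = 0.79400·32 + (1 − 0.79400)·43 ≈ 34.26600
SE_est = SD · √(r(1 − r)) = 7.90000 · √0.16356 ≈ 7.90000 · 0.40443 ≈ 3.19500
CI = 34.26600 ± 1.645 · 3.19500 → [29.01022, 39.52178]

[29.01, 39.52]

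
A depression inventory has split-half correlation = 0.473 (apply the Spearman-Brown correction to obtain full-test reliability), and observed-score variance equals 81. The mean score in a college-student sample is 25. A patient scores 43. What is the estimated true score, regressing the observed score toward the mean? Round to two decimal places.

Full-length reliability (Spearman-Brown) = 2(0.473)/(1+0.473) ≈ 0.6422
T̂ = r·X + (1 − r)·M = 0.6422×43 + 0.3578×25 ≈ 27.6158 + 8.9443 ≈ 36.5601

36.56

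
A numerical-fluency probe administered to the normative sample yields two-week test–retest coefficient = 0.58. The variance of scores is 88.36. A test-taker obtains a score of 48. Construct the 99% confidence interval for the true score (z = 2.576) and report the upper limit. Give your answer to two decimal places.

63.69

SD = √88.36 ≃ 9.400
SEM = 9.400 · √(1 − 0.580) = 9.400 · √0.420 ≃ 9.400 · 0.648 ≃ 6.092
Margin = 2.576 · 6.092 ≃ 15.693
Upper bound: 48 + 15.693 = 63.693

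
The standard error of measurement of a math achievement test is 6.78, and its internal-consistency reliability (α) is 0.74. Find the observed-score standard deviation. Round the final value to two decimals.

13.30

SD = 6.78 / √(1 − 0.74) ≈ 13.2967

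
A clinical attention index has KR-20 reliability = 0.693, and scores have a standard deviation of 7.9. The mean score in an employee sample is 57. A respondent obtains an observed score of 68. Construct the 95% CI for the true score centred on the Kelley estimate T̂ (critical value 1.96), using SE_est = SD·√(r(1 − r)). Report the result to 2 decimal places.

[57.48, 71.76]

Estimated true score = 0.69300*68 + (1 − 0.69300)*57 ≃ 64.62300
SE_est = 7.90000*√(0.69300*0.30700) ≃ 3.64387
95% CI: 64.62300 ± 7.14199 ≃ (57.48101, 71.76499)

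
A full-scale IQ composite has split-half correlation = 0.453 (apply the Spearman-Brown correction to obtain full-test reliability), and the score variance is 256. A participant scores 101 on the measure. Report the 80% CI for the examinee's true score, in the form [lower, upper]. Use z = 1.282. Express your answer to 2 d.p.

[88.41, 113.59]

σ = 256^(1/2) = 16.0000
Spearman-Brown: r = 2(0.453) / (1 + 0.453) = 0.9060 / 1.4530 ≈ 0.6235
SEM = 16.0000 * √(1 − 0.6235) = 16.0000 * √0.3765 ≈ 16.0000 * 0.6136 ≈ 9.8170
Half-width = 1.282*9.8170 ≈ 12.5855
80% CI: 101 ± 12.5855 = [88.4145, 113.5855]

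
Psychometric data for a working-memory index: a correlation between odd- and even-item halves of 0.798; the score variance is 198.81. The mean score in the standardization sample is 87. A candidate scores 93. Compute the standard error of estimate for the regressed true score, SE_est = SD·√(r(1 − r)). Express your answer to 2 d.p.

4.45

SD = √198.81 = 14.100
Full-length reliability (Spearman-Brown) = 2(0.798)/(1+0.798) ≈ 0.888
SE_est = 14.100·√[r(1 − r)] ≈ 4.453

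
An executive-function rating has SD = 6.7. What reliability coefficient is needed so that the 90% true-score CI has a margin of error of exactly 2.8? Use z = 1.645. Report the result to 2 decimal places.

0.94

SEM needed = half-width / z = 2.8/1.645 ≈ 1.70213
r = 1 − (SEM / SD)² = 1 − (1.70213 / 6.7)² ≈ 1 − 0.06454 ≈ 0.93546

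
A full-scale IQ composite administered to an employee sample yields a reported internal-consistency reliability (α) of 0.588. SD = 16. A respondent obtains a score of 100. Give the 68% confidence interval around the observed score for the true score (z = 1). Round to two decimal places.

[89.73, 110.27]

SEM = 16.0000 × √(1 − 0.5880) = 16.0000 × √0.4120 ≈ 16.0000 × 0.6419 ≈ 10.2700
Margin = 1 × 10.2700 ≈ 10.2700
Interval: (89.7300, 110.2700)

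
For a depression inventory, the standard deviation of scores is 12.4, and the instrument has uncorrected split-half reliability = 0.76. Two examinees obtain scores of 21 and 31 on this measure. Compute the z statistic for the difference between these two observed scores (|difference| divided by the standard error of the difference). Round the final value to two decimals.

1.54

r_full = 2·0.76 / (1 + 0.76) ≃ 0.86364
SEM = 12.40000 · √(1 − 0.86364) = 12.40000 · √0.13636 ≃ 12.40000 · 0.36927 ≃ 4.57900
Standard error of the difference = 4.57900·√2 ≃ 6.47569
z = 10 / 6.47569 ≃ 1.54424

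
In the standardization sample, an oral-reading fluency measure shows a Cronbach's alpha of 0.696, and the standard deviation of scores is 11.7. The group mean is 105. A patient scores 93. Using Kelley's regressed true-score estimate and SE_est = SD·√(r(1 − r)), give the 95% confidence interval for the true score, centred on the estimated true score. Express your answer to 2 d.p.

[86.10, 107.20]

T̂ = 0.696(93) + 0.304(105) ≈ 96.648
SE_est = SD × √(r(1 − r)) = 11.700 × √0.212 ≈ 11.700 × 0.460 ≈ 5.382
95% CI: 96.648 ± 10.548 ≈ (86.100, 107.196)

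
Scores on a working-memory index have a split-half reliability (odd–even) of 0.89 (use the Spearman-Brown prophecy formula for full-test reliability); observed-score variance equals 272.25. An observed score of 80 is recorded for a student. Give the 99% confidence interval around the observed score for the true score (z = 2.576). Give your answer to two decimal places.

[69.75, 90.25]

SD = √272.25 ≈ 16.50000
Full-length reliability (Spearman-Brown) = 2(0.89)/(1+0.89) ≈ 0.94180
The standard error of measurement is 16.50000×√(1 − 0.94180) ≈ 16.50000×0.24125 ≈ 3.98061.
Margin = 2.576 × 3.98061 ≈ 10.25405
Interval: (69.74595, 90.25405)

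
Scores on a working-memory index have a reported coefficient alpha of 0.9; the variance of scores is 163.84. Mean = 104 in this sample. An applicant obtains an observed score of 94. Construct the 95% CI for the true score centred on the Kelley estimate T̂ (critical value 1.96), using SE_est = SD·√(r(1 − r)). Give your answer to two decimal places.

σ = 163.84^(1/2) = 12.80000
Estimated true score = 0.90000·94 + (1 − 0.90000)·104 ≃ 95.00000
SE_est = 12.80000·√[r(1 − r)] ≃ 3.84000
95% CI: 95.00000 ± 7.52640 ≃ (87.47360, 102.52640)

[87.47, 102.53]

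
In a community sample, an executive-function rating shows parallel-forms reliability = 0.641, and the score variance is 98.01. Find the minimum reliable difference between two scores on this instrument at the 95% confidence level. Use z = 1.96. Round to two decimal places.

16.44

SD = √98.01 ≈ 9.900
SEM = 9.900·√(1 − 0.641) ≈ 5.932
SE_diff = √2 · SEM ≈ 8.389
Minimum reliable difference = 1.96 · SE_diff ≈ 1.96 · 8.389 ≈ 16.442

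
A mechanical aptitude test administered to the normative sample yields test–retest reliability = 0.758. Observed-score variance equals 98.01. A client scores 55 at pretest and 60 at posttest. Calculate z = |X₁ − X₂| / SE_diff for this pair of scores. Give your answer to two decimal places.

σ = 98.01^(1/2) = 9.900
SEM = 9.900·√(1 − 0.758) ≈ 4.870
Standard error of the difference = 4.870·√2 ≈ 6.887
z = 5 / 6.887 ≈ 0.726

0.73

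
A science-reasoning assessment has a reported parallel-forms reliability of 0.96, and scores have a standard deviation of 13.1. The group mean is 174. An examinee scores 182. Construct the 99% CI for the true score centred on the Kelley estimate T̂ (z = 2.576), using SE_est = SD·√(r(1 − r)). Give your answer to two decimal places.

[175.07, 188.29]

T̂ = 0.960(182) + 0.040(174) ≈ 181.680
SE_est = SD * √(r(1 − r)) = 13.100 * √0.038 ≈ 13.100 * 0.196 ≈ 2.567
99% CI: 181.680 ± 6.613 ≈ (175.067, 188.293)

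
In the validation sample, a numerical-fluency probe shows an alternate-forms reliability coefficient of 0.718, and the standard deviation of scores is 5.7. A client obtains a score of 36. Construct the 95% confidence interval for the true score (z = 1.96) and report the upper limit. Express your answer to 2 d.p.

41.93

The standard error of measurement is 5.7000×√(1 − 0.7180) ≃ 5.7000×0.5310 ≃ 3.0269.
Half-width = 1.96×3.0269 ≃ 5.9327
Upper limit = 36 + 5.9327 ≃ 41.9327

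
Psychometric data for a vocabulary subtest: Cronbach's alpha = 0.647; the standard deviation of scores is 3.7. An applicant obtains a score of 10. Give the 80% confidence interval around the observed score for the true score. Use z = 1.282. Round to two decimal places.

[7.18, 12.82]

SEM = 3.700 · √(1 − 0.647) = 3.700 · √0.353 ≈ 3.700 · 0.594 ≈ 2.198
Half-width = 1.282·2.198 ≈ 2.818
CI = 10 ± 2.818 → [7.182, 12.818]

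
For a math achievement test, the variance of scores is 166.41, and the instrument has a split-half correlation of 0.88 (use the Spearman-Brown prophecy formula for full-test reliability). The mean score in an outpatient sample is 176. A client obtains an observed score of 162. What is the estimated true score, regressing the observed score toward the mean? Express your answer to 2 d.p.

r_full = 2·0.88 / (1 + 0.88) ≈ 0.9362
Estimated true score = 0.9362*162 + (1 − 0.9362)*176 ≈ 162.8936

162.89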